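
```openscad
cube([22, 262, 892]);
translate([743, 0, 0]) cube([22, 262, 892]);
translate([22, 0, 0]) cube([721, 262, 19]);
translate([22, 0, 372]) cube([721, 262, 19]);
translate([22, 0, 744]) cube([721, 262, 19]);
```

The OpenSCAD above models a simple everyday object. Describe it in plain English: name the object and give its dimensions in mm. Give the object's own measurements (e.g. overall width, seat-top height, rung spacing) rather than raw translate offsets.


An open bookshelf. Two side panels, each 22 mm thick, 262 mm deep and 892 mm tall, stand 765 mm apart (outside-to-outside). Between them sit 3 shelves, each 19 mm thick and 262 mm deep, spanning the full gap between the sides. The bottom shelf rests on the floor (its underside at z = 0) and the clear gap between one shelf's top and the next shelf's underside is 353 mm.


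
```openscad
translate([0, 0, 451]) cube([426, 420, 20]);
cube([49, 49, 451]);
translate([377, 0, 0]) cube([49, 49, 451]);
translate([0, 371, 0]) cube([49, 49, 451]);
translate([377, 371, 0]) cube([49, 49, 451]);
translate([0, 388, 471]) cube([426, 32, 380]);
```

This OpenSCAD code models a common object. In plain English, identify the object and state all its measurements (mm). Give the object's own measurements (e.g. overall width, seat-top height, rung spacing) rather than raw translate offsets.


A chair. The seat is a 426×420×20 mm slab with its top at z = 471 mm, on four 49×49 mm corner legs (flush with the seat edges, standing on z = 0). A flat backrest 32 mm thick, 380 mm tall, spans the full seat width and rises from the seat top along its +y edge, rear face flush with the rear of the seat.


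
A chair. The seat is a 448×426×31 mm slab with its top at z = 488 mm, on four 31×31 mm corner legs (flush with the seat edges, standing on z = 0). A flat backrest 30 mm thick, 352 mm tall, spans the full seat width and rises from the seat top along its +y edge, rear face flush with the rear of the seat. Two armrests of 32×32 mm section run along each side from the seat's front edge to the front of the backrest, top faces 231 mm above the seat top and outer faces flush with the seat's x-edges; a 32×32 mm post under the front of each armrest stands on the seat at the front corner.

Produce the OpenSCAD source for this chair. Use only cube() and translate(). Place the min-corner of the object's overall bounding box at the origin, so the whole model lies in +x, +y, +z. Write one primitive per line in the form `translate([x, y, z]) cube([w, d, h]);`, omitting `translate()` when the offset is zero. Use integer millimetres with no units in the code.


// leg_h = 488 - 31 = 457
// arm post h = 231 - 32 = 199
translate([0, 0, 457]) cube([448, 426, 31]);
cube([31, 31, 457]);
translate([417, 0, 0]) cube([31, 31, 457]);
translate([0, 395, 0]) cube([31, 31, 457]);
translate([417, 395, 0]) cube([31, 31, 457]);
translate([0, 396, 488]) cube([448, 30, 352]);
translate([0, 0, 687]) cube([32, 396, 32]);
translate([416, 0, 687]) cube([32, 396, 32]);
translate([0, 0, 488]) cube([32, 32, 199]);
translate([416, 0, 488]) cube([32, 32, 199]);


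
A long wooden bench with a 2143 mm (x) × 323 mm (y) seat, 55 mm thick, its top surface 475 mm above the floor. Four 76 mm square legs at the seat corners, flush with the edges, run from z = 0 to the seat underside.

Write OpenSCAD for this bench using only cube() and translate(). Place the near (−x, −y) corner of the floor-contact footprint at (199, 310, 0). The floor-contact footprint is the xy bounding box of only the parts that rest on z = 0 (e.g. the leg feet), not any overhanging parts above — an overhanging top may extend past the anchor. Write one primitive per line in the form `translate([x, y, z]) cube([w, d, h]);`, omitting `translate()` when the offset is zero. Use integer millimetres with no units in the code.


translate([199, 310, 420]) cube([2143, 323, 55]);
translate([199, 310, 0]) cube([76, 76, 420]);
translate([199, 557, 0]) cube([76, 76, 420]);
translate([2266, 310, 0]) cube([76, 76, 420]);
translate([2266, 557, 0]) cube([76, 76, 420]);


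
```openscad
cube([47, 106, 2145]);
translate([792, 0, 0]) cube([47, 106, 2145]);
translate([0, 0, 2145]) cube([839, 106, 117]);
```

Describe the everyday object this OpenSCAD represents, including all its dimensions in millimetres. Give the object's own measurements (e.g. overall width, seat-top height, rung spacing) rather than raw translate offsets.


A door frame. The clear opening is 745 mm wide and 2145 mm high. Two 47 mm wide jambs, 106 mm deep, stand either side of the opening from the floor to the top of the opening. A 117 mm thick head sits across the top of both jambs, spanning the full outside width of the frame.


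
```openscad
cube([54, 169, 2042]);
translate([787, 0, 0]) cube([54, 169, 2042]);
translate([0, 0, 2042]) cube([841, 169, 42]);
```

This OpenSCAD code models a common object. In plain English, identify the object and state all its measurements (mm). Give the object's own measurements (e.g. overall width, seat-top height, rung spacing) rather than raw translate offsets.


A door frame. The clear opening is 733 mm wide and 2042 mm high. Two 54 mm wide jambs, 169 mm deep, stand either side of the opening from the floor to the top of the opening. A 42 mm thick head sits across the top of both jambs, spanning the full outside width of the frame.


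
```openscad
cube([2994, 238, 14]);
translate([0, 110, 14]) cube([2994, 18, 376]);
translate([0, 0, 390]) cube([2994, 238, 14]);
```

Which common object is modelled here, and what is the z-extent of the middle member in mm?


An I-beam. The web height is 376 mm.

Two wide flanges with a thin centred web — an I-beam. Overall 404 mm minus two 14 mm flanges gives a web of 404 − 2·14 = 376 mm.


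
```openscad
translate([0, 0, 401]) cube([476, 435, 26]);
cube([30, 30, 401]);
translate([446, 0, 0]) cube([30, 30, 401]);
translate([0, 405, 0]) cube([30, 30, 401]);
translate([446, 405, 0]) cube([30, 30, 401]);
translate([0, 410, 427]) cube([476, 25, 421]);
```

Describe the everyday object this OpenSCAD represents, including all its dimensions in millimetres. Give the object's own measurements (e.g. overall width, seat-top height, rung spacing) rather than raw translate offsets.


A chair. The seat is a 476×435×26 mm slab with its top at z = 427 mm, on four 30×30 mm corner legs (flush with the seat edges, standing on z = 0). A flat backrest 25 mm thick, 421 mm tall, spans the full seat width and rises from the seat top along its +y edge, rear face flush with the rear of the seat.


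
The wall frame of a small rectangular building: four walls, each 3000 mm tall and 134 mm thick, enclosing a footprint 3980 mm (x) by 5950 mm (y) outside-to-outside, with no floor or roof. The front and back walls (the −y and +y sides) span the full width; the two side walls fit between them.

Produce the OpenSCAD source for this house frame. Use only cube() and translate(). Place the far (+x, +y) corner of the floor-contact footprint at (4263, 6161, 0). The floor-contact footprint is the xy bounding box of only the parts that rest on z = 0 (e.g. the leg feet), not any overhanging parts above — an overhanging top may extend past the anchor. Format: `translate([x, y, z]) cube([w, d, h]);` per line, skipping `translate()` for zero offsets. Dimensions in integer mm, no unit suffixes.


translate([283, 211, 0]) cube([3980, 134, 3000]);
translate([283, 6027, 0]) cube([3980, 134, 3000]);
translate([283, 345, 0]) cube([134, 5682, 3000]);
translate([4129, 345, 0]) cube([134, 5682, 3000]);


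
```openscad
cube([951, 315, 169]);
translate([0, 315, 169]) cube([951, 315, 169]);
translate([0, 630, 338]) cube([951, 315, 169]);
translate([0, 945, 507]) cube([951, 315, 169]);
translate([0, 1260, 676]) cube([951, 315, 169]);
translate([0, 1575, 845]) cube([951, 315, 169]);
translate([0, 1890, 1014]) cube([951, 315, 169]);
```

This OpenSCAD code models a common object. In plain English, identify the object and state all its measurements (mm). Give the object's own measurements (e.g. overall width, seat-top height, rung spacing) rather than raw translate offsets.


A straight staircase of 7 solid steps. Each step is 951 mm wide (x), 315 mm deep (y, the going) and 169 mm tall (the rise). The first step rests on the floor; each subsequent step sits one going further in +y and one rise higher in +z, directly behind and above the previous step with no overlap.


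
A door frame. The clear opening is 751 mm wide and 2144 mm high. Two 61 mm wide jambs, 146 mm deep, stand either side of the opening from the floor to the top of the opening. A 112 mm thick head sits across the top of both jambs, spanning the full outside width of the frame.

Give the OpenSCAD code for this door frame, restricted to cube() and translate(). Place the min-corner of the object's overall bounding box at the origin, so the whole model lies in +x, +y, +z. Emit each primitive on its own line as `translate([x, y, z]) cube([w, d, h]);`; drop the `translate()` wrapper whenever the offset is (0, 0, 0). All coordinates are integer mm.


cube([61, 146, 2144]);
translate([812, 0, 0]) cube([61, 146, 2144]);
translate([0, 0, 2144]) cube([873, 146, 112]);


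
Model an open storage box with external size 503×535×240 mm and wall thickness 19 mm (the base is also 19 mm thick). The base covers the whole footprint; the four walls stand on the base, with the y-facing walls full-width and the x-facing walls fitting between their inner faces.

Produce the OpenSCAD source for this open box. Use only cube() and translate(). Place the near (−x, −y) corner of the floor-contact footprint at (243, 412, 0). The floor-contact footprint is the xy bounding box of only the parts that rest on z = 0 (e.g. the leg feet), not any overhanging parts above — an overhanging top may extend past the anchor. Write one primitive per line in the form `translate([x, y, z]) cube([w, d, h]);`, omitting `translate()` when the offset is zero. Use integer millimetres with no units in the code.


translate([243, 412, 0]) cube([503, 535, 19]);
translate([243, 412, 19]) cube([503, 19, 221]);
translate([243, 928, 19]) cube([503, 19, 221]);
translate([243, 431, 19]) cube([19, 497, 221]);
translate([727, 431, 19]) cube([19, 497, 221]);


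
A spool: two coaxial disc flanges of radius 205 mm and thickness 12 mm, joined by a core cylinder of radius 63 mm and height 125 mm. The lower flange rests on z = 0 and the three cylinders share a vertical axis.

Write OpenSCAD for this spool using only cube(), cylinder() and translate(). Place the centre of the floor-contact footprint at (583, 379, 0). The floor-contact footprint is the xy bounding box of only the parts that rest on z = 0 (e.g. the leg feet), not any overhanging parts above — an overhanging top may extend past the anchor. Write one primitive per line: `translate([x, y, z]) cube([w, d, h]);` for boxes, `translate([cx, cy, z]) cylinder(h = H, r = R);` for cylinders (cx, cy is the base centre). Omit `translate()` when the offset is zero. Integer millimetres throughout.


translate([583, 379, 0]) cylinder(h = 12, r = 205);
translate([583, 379, 12]) cylinder(h = 125, r = 63);
translate([583, 379, 137]) cylinder(h = 12, r = 205);


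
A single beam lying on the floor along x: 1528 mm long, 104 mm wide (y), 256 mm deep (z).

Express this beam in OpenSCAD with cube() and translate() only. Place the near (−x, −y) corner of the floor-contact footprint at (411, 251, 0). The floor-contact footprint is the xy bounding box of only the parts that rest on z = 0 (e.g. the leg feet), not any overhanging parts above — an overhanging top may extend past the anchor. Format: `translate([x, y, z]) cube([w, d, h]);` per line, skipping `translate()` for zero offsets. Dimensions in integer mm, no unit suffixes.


translate([411, 251, 0]) cube([1528, 104, 256]);


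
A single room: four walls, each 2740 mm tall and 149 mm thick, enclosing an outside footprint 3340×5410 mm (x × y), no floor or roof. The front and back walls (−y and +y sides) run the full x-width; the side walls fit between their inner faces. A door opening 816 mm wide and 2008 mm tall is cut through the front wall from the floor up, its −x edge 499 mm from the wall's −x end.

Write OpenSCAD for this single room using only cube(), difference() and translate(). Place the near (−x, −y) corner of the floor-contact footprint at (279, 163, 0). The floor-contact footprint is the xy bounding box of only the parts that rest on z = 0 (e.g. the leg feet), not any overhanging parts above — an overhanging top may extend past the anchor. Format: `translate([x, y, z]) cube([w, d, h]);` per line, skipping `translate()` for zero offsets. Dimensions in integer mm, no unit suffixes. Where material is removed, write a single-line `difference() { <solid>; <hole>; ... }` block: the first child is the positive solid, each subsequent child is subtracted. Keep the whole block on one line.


difference() { translate([279, 163, 0]) cube([3340, 149, 2740]); translate([778, 163, 0]) cube([816, 149, 2008]); }
translate([279, 5424, 0]) cube([3340, 149, 2740]);
translate([279, 312, 0]) cube([149, 5112, 2740]);
translate([3470, 312, 0]) cube([149, 5112, 2740]);


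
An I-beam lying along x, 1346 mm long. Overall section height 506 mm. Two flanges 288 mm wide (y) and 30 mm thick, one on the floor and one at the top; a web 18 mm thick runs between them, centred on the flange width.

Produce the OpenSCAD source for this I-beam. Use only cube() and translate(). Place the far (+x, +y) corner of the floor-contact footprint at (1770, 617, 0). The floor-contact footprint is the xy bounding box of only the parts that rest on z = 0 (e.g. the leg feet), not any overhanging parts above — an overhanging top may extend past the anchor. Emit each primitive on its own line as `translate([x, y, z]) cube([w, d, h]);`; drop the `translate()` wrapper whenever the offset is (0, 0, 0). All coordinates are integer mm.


translate([424, 329, 0]) cube([1346, 288, 30]);
translate([424, 464, 30]) cube([1346, 18, 446]);
translate([424, 329, 476]) cube([1346, 288, 30]);


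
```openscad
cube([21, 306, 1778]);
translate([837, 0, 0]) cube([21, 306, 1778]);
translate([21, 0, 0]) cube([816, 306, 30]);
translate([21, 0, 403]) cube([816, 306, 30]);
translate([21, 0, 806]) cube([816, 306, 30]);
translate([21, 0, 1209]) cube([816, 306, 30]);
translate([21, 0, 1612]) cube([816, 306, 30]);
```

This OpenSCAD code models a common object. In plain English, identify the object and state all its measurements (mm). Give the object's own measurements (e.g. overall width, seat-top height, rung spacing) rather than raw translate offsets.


An open bookshelf. Two side panels, each 21 mm thick, 306 mm deep and 1778 mm tall, stand 858 mm apart (outside-to-outside). Between them sit 5 shelves, each 30 mm thick and 306 mm deep, spanning the full gap between the sides. The bottom shelf rests on the floor (its underside at z = 0) and the clear gap between one shelf's top and the next shelf's underside is 373 mm.


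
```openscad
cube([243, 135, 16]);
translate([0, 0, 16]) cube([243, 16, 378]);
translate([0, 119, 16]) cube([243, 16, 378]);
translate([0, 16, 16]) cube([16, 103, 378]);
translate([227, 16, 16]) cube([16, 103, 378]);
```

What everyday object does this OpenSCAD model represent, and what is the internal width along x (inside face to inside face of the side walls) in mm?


An open box. The internal width is 211 mm.

A 243×135 base slab with four walls standing on it — an open box. The base is 243 mm wide and the walls are 16 mm thick, so the internal width is 243 − 2 × 16 = 211 mm.


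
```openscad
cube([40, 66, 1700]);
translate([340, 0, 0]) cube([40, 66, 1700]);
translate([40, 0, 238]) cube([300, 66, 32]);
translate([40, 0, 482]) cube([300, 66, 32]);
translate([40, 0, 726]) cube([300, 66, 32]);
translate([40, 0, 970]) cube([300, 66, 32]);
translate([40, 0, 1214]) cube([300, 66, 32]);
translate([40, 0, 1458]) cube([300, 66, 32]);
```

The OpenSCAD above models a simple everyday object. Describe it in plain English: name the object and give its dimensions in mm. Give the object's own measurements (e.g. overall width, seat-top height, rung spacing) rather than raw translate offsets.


A straight ladder. Two 40×66 mm vertical rails, 1700 mm tall, stand 380 mm apart (outside-to-outside) with their front faces coplanar on the −y side. 6 rungs, each 66 mm deep and 32 mm tall, span between the inner faces of the rails, front faces flush with the rails. The lowest rung's underside is at z = 238 mm and rungs are spaced 244 mm apart (underside to underside).


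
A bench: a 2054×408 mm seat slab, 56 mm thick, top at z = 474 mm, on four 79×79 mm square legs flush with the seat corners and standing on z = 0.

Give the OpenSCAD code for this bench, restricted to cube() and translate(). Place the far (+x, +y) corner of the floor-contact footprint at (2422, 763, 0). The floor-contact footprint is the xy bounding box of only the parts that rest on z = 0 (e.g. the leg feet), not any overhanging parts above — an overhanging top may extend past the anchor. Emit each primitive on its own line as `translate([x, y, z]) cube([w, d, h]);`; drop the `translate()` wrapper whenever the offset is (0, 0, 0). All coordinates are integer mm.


// leg_h = 474 − 56 = 418
translate([368, 355, 418]) cube([2054, 408, 56]);
translate([368, 355, 0]) cube([79, 79, 418]);
translate([368, 684, 0]) cube([79, 79, 418]);
translate([2343, 355, 0]) cube([79, 79, 418]);
translate([2343, 684, 0]) cube([79, 79, 418]);


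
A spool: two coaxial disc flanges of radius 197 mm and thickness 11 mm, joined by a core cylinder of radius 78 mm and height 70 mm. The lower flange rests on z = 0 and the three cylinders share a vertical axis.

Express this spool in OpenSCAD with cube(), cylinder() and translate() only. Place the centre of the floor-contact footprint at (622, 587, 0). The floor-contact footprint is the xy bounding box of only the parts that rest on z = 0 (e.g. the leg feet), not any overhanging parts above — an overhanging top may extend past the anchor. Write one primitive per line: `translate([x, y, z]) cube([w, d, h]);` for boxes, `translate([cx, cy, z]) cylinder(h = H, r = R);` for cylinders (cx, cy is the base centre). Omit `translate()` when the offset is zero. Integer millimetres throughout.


translate([622, 587, 0]) cylinder(h = 11, r = 197);
translate([622, 587, 11]) cylinder(h = 70, r = 78);
translate([622, 587, 81]) cylinder(h = 11, r = 197);


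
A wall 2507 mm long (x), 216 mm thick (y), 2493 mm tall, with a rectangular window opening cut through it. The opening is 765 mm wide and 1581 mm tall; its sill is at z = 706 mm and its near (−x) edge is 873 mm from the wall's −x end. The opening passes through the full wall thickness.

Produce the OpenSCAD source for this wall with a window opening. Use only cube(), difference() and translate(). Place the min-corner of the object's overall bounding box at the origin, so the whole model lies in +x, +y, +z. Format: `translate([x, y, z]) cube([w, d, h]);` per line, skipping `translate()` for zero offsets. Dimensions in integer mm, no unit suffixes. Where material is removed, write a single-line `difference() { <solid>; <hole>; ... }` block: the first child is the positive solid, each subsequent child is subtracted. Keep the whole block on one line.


difference() { cube([2507, 216, 2493]); translate([873, 0, 706]) cube([765, 216, 1581]); }


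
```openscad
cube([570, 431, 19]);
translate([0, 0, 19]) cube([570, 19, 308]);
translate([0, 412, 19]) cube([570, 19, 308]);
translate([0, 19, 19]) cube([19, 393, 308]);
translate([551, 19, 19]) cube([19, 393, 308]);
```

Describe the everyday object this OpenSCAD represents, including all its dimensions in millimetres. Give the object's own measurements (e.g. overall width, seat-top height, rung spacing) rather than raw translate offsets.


An open-topped rectangular box: outside dimensions 570×431×327 mm, with a uniform wall and base thickness of 19 mm. The base is a full 570×431 slab on the floor; four walls sit on top of the base. The front and back walls (the −y and +y sides) span the full width; the two side walls fit between them.


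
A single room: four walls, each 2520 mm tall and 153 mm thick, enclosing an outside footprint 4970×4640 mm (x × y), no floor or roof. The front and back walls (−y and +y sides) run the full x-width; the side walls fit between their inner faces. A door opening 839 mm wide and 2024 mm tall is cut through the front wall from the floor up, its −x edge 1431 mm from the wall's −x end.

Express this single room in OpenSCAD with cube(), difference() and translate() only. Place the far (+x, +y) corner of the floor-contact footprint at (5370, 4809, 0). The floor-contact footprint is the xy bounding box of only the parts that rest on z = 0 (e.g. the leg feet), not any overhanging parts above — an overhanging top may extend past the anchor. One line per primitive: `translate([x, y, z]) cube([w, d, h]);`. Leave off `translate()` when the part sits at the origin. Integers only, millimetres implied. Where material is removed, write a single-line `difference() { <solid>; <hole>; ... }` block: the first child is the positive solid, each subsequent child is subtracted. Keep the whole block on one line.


difference() { translate([400, 169, 0]) cube([4970, 153, 2520]); translate([1831, 169, 0]) cube([839, 153, 2024]); }
translate([400, 4656, 0]) cube([4970, 153, 2520]);
translate([400, 322, 0]) cube([153, 4334, 2520]);
translate([5217, 322, 0]) cube([153, 4334, 2520]);


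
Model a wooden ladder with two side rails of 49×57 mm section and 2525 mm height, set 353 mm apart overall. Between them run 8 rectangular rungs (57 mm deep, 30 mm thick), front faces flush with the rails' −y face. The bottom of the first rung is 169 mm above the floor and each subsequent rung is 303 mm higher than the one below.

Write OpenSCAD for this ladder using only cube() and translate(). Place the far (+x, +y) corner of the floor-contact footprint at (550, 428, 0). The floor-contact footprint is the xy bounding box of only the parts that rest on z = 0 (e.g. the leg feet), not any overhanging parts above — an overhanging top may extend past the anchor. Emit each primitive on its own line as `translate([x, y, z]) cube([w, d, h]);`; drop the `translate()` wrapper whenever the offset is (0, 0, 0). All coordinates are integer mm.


// rung span = 353 - 2*49 = 255
// rung[k] z = 169 + k*303
translate([197, 371, 0]) cube([49, 57, 2525]);
translate([501, 371, 0]) cube([49, 57, 2525]);
translate([246, 371, 169]) cube([255, 57, 30]);
translate([246, 371, 472]) cube([255, 57, 30]);
translate([246, 371, 775]) cube([255, 57, 30]);
translate([246, 371, 1078]) cube([255, 57, 30]);
translate([246, 371, 1381]) cube([255, 57, 30]);
translate([246, 371, 1684]) cube([255, 57, 30]);
translate([246, 371, 1987]) cube([255, 57, 30]);
translate([246, 371, 2290]) cube([255, 57, 30]);


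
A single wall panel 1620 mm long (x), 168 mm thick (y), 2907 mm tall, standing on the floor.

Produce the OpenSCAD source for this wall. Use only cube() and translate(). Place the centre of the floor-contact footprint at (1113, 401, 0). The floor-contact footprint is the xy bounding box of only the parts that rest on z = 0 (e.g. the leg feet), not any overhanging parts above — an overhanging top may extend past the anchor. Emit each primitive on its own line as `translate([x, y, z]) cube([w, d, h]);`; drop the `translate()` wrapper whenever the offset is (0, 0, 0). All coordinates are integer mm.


translate([303, 317, 0]) cube([1620, 168, 2907]);


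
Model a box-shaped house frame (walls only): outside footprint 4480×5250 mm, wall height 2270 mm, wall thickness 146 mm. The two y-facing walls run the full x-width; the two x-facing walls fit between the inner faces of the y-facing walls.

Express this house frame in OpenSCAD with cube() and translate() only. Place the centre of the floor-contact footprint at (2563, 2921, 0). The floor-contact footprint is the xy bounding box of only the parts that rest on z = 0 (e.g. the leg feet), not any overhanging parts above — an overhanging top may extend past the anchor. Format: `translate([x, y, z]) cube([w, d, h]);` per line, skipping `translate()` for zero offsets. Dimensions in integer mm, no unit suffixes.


translate([323, 296, 0]) cube([4480, 146, 2270]);
translate([323, 5400, 0]) cube([4480, 146, 2270]);
translate([323, 442, 0]) cube([146, 4958, 2270]);
translate([4657, 442, 0]) cube([146, 4958, 2270]);


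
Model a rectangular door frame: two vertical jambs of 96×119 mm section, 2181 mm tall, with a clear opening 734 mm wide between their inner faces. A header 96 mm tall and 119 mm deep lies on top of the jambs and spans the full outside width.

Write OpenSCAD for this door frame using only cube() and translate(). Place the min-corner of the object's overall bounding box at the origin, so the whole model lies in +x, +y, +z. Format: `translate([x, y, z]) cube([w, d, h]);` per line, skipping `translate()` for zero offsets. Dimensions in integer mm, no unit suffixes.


cube([96, 119, 2181]);
translate([830, 0, 0]) cube([96, 119, 2181]);
translate([0, 0, 2181]) cube([926, 119, 96]);


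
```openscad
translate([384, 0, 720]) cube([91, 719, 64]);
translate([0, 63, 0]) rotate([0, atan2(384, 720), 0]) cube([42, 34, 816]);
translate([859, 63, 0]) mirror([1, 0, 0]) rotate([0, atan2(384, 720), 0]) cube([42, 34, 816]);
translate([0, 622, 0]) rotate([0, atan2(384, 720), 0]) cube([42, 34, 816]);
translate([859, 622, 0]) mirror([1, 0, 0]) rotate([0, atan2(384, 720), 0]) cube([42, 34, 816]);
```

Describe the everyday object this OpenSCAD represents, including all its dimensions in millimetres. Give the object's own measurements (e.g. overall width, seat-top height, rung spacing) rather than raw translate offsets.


A sawhorse. A 91×719×64 mm beam (x, y, z) sits on two A-frame leg pairs. Each pair is two raked legs of 42×34 mm section (34 mm along y) splaying symmetrically in x. Each leg rises 720 mm vertically over 384 mm of horizontal reach and is 816 mm long along its own axis. Every leg's outer bottom edge rests on the floor and its outer top edge meets a bottom edge of the beam — the left legs (tilting toward +x) meet the beam's −x bottom edge, the right legs (their mirror images, tilting toward −x) meet its +x bottom edge — so the leg tops tuck under the beam, the beam's underside is 720 mm above the floor, and the feet are 859 mm apart outside-to-outside with the beam centred between them. The two leg pairs are set in 63 mm from either end of the beam.


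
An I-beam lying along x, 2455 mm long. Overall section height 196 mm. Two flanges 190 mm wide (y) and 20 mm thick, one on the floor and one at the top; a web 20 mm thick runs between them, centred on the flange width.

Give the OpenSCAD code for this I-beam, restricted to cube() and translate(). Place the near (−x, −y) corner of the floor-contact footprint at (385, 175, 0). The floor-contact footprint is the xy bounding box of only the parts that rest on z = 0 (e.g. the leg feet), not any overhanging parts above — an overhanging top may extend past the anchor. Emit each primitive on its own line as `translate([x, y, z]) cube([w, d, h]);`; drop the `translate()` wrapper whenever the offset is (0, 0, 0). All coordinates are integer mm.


translate([385, 175, 0]) cube([2455, 190, 20]);
translate([385, 260, 20]) cube([2455, 20, 156]);
translate([385, 175, 176]) cube([2455, 190, 20]);


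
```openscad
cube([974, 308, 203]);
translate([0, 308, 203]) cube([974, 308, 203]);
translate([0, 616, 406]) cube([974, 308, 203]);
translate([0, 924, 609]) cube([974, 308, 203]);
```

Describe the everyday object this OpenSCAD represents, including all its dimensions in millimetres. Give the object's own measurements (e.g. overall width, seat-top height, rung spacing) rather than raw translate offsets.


A straight staircase of 4 solid steps. Each step is 974 mm wide (x), 308 mm deep (y, the going) and 203 mm tall (the rise). The first step rests on the floor; each subsequent step sits one going further in +y and one rise higher in +z, directly behind and above the previous step with no overlap.


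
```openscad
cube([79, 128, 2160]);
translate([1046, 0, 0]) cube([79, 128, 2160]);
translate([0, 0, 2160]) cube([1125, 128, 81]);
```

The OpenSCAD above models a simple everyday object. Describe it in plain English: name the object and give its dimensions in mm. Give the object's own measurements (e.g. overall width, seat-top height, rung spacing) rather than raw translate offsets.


A door frame. The clear opening is 967 mm wide and 2160 mm high. Two 79 mm wide jambs, 128 mm deep, stand either side of the opening from the floor to the top of the opening. A 81 mm thick head sits across the top of both jambs, spanning the full outside width of the frame.


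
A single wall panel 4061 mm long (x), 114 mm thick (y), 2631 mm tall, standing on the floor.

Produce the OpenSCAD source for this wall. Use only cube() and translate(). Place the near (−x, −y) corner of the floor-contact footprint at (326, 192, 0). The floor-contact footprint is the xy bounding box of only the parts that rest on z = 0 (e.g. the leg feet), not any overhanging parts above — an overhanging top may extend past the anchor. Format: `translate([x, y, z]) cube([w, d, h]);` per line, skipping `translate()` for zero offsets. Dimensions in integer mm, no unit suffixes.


translate([326, 192, 0]) cube([4061, 114, 2631]);


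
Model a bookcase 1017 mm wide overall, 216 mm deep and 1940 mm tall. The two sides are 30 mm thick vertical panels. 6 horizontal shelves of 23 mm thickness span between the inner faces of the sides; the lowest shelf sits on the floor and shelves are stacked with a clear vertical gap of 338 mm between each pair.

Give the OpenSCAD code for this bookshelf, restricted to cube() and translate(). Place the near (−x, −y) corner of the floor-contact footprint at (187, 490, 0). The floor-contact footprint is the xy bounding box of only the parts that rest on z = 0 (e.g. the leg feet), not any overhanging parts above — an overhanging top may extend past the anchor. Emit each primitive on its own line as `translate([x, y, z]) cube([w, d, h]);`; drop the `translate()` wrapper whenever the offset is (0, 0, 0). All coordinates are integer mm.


translate([187, 490, 0]) cube([30, 216, 1940]);
translate([1174, 490, 0]) cube([30, 216, 1940]);
translate([217, 490, 0]) cube([957, 216, 23]);
translate([217, 490, 361]) cube([957, 216, 23]);
translate([217, 490, 722]) cube([957, 216, 23]);
translate([217, 490, 1083]) cube([957, 216, 23]);
translate([217, 490, 1444]) cube([957, 216, 23]);
translate([217, 490, 1805]) cube([957, 216, 23]);


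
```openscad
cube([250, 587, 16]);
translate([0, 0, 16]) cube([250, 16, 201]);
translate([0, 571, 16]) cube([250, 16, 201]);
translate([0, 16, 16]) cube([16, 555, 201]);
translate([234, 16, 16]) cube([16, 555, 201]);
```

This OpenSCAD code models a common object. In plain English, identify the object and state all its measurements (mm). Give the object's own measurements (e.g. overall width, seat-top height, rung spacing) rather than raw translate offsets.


An open-topped rectangular box: outside dimensions 250×587×217 mm, with a uniform wall and base thickness of 16 mm. The base is a full 250×587 slab on the floor; four walls sit on top of the base. The front and back walls (the −y and +y sides) span the full width; the two side walls fit between them.


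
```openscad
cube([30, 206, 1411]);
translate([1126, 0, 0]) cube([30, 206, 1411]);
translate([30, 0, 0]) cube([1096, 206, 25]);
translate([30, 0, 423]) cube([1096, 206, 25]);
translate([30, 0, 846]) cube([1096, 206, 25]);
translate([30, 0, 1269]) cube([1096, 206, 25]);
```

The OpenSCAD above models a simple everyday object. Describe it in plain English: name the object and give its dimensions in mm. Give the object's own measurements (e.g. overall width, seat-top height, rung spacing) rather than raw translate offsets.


An open bookshelf. Two side panels, each 30 mm thick, 206 mm deep and 1411 mm tall, stand 1156 mm apart (outside-to-outside). Between them sit 4 shelves, each 25 mm thick and 206 mm deep, spanning the full gap between the sides. The bottom shelf rests on the floor (its underside at z = 0) and the clear gap between one shelf's top and the next shelf's underside is 398 mm.


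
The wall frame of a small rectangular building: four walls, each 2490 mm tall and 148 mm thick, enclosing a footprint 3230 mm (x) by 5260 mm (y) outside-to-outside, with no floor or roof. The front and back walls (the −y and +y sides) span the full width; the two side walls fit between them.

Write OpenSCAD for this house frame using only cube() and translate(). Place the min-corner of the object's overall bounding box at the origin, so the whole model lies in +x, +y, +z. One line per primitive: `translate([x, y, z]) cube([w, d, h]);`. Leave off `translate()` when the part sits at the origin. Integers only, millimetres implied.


cube([3230, 148, 2490]);
translate([0, 5112, 0]) cube([3230, 148, 2490]);
translate([0, 148, 0]) cube([148, 4964, 2490]);
translate([3082, 148, 0]) cube([148, 4964, 2490]);


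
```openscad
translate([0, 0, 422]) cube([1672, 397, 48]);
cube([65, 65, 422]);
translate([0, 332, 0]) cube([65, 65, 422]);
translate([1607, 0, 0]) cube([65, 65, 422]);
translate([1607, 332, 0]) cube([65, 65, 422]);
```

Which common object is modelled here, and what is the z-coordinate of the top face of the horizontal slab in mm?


A bench. The seat-top height is 470 mm.

A long slab on four corner posts — a bench. The slab sits at z = 422 with thickness 48, so the top is 422 + 48 = 470 mm.


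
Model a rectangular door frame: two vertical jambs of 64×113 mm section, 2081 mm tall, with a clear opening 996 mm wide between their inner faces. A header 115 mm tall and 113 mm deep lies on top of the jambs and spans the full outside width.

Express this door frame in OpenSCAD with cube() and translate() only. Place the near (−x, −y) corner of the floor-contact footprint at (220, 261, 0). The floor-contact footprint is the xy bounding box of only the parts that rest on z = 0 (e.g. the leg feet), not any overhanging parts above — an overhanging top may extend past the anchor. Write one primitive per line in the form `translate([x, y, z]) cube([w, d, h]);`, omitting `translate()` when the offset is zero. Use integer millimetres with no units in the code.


translate([220, 261, 0]) cube([64, 113, 2081]);
translate([1280, 261, 0]) cube([64, 113, 2081]);
translate([220, 261, 2081]) cube([1124, 113, 115]);


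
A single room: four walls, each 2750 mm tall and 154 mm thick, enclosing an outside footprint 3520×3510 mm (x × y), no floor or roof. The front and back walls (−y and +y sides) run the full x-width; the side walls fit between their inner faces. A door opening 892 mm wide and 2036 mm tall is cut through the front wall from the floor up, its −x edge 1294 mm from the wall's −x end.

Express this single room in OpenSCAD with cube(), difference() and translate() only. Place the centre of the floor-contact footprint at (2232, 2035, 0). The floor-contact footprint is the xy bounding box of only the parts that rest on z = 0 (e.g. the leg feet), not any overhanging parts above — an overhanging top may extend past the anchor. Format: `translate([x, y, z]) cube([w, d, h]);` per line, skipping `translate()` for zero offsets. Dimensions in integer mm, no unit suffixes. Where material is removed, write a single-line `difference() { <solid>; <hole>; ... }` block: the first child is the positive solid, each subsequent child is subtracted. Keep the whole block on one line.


difference() { translate([472, 280, 0]) cube([3520, 154, 2750]); translate([1766, 280, 0]) cube([892, 154, 2036]); }
translate([472, 3636, 0]) cube([3520, 154, 2750]);
translate([472, 434, 0]) cube([154, 3202, 2750]);
translate([3838, 434, 0]) cube([154, 3202, 2750]);


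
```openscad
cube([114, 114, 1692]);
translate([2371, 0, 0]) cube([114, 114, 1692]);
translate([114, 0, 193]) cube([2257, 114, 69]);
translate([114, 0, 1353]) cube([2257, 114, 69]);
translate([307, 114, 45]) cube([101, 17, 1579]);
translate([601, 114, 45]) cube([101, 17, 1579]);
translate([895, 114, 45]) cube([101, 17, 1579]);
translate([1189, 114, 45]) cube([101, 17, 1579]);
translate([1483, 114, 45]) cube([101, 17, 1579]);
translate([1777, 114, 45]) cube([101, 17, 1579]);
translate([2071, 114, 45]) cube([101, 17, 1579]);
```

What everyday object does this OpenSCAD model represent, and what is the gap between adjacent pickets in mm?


A fence section. The picket gap is 193 mm.

Two posts, two rails, 7 pickets — a fence section. Span 2257 mm holds 7 pickets of 101 mm with 8 equal gaps: ⌊(2257 − 7·101) / 8⌋ = 193 mm.


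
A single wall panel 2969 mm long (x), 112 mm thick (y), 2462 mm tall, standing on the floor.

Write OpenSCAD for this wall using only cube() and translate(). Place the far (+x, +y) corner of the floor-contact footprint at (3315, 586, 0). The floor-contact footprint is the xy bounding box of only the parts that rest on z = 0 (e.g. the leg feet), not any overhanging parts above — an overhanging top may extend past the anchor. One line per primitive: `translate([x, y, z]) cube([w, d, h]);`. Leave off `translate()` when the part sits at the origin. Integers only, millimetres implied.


translate([346, 474, 0]) cube([2969, 112, 2462]);


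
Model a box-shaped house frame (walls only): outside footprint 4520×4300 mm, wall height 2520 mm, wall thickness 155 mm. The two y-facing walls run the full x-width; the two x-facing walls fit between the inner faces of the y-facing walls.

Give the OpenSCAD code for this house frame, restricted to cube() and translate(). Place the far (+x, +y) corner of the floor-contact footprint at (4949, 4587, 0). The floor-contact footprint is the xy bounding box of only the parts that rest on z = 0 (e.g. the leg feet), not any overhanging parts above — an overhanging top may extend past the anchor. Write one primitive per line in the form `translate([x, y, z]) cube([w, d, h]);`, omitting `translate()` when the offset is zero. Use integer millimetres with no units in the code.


translate([429, 287, 0]) cube([4520, 155, 2520]);
translate([429, 4432, 0]) cube([4520, 155, 2520]);
translate([429, 442, 0]) cube([155, 3990, 2520]);
translate([4794, 442, 0]) cube([155, 3990, 2520]);


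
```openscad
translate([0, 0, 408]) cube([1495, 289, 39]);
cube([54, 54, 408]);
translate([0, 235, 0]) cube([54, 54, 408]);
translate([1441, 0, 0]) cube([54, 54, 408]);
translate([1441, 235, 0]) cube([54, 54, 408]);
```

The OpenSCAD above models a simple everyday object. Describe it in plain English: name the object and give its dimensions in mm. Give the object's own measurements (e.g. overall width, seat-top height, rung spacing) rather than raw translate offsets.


A bench: a 1495×289 mm seat slab, 39 mm thick, top at z = 447 mm, on four 54×54 mm square legs flush with the seat corners and standing on z = 0.


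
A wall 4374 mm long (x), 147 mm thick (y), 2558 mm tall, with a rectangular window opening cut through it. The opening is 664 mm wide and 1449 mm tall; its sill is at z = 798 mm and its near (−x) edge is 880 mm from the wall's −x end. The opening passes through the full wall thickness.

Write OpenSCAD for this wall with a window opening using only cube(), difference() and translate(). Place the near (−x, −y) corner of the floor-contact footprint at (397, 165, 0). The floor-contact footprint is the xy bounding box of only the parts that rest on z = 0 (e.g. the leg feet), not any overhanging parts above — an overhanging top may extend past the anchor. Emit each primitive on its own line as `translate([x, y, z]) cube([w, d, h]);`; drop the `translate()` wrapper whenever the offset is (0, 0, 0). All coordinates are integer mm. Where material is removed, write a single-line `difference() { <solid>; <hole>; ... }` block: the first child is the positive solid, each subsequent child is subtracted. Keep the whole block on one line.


difference() { translate([397, 165, 0]) cube([4374, 147, 2558]); translate([1277, 165, 798]) cube([664, 147, 1449]); }
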